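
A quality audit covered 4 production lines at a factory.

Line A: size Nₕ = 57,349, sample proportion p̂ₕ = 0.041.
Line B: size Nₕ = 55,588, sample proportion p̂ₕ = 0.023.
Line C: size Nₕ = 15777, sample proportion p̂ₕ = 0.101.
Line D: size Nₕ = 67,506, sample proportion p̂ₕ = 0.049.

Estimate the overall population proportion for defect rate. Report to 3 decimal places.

0.043

N = 57349 + 55588 + 15777 + 67506 = 196220.
Overall proportion = Σ (Nₕ/N)·p̂ₕ.
Σ Nₕp̂ₕ = 2351.309 + 1278.524 + 1593.477 + 3307.794 = 8531.104.
8531.104 / 196220 = 0.04348... → 0.043.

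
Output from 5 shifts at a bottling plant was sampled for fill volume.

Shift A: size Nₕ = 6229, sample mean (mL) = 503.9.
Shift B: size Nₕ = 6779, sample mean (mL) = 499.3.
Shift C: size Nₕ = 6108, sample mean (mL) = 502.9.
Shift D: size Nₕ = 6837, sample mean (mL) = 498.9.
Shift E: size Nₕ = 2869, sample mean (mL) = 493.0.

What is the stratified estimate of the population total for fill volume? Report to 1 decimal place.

14420657.3

A: 6229·503.9 = 3138793.1
B: 6779·499.3 = 3384754.7
C: 6108·502.9 = 3071713.2
D: 6837·498.9 = 3410979.3
E: 2869·493.0 = 1414417
τ̂ = Σ Nₕx̄ₕ = 14420657.3.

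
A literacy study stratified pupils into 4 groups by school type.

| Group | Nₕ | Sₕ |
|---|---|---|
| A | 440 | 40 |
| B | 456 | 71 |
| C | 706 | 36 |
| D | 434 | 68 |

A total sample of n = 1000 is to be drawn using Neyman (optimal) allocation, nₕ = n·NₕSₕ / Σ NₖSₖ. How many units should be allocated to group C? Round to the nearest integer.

A: NₕSₕ = 440·40 = 17600
B: NₕSₕ = 456·71 = 32376
C: NₕSₕ = 706·36 = 25416
D: NₕSₕ = 434·68 = 29512
Σ NₕSₕ = 104904.
n_C = 1000·25416/104904 = 242.279... → 242.

242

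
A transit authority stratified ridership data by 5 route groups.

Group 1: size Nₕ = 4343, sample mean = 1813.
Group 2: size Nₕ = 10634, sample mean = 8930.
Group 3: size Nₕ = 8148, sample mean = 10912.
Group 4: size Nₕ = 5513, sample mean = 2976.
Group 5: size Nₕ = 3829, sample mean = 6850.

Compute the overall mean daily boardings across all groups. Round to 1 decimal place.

7219.1

N = 32467; weights Wₕ = Nₕ/N = (0.1338, 0.3275, 0.2510, 0.1698, 0.1179).
x̄_st = Σ Wₕ·x̄ₕ = 0.1338·1813 + 0.3275·8930 + 0.2510·10912 + 0.1698·2976 + 0.1179·6850 ≈ 7219.078...
→ 7219.1.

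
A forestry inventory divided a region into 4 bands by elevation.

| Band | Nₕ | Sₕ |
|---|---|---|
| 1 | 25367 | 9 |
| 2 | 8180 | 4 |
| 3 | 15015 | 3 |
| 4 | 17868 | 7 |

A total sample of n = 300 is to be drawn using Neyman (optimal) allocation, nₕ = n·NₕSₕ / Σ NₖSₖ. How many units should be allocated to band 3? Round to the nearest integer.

Σ NₕSₕ = 25367·9 + 8180·4 + 15015·3 + 17868·7 = 431144.
Share for 3: 45045/431144 = 0.10448.
n_3 = 300 × 0.10448 = 31.343... → 31.

31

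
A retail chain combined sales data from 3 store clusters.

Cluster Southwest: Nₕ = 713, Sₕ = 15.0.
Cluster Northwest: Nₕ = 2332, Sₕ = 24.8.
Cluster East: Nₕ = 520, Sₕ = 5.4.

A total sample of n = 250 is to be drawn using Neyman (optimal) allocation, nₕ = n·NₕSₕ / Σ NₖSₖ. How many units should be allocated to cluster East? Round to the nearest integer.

10

Southwest: NₕSₕ = 713·15.0 = 10695
Northwest: NₕSₕ = 2332·24.8 = 57833.6
East: NₕSₕ = 520·5.4 = 2808
Σ NₕSₕ = 71336.6.
n_East = 250·2808/71336.6 = 9.841... → 10.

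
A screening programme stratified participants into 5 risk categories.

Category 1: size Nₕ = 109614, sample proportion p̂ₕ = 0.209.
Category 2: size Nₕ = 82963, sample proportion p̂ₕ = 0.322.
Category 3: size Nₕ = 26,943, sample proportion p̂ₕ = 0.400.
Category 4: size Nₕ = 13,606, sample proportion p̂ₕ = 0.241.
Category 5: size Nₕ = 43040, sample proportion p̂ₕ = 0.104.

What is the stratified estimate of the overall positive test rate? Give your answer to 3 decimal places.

Wₕ = Nₕ/N with N = 276166: 0.3969, 0.3004, 0.0976, 0.0493, 0.1558.
p̂_st = 0.3969·0.209 + 0.3004·0.322 + 0.0976·0.400 + 0.0493·0.241 + 0.1558·0.104 ≈ 0.24679... → 0.247.

0.247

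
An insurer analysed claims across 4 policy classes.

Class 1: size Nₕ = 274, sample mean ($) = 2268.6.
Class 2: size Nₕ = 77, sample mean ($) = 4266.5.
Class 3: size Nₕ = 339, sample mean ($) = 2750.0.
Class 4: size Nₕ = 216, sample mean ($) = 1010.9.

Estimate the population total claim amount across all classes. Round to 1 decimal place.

1: 274·2268.6 = 621596.4
2: 77·4266.5 = 328520.5
3: 339·2750.0 = 932250
4: 216·1010.9 = 218354.4
τ̂ = Σ Nₕx̄ₕ = 2100721.3.

2100721.3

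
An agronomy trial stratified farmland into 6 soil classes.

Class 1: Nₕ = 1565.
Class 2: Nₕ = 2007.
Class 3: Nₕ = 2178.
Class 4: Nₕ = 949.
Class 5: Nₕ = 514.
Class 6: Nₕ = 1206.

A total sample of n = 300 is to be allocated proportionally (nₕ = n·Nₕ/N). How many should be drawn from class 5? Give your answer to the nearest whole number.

Share of class 5 = 514/8419 = 0.06105.
Allocate 300 × 0.06105 = 18.316... → 18.

18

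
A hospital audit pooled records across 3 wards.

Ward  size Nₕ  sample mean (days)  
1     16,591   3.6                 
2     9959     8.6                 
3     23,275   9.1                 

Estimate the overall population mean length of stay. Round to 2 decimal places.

7.17

x̄_st = (Σ Nₕx̄ₕ) / (Σ Nₕ) = (16591·3.6 + 9959·8.6 + 23275·9.1) / 49825
= 357177.5 / 49825 = 7.1686... → 7.17.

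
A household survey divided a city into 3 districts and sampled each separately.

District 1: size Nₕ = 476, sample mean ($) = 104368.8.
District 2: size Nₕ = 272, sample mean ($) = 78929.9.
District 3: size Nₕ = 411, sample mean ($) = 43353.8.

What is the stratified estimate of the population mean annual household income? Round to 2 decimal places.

76761.77

x̄_st = (Σ Nₕx̄ₕ) / (Σ Nₕ) = (476·104368.8 + 272·78929.9 + 411·43353.8) / 1159
= 88966893.4 / 1159 = 76761.7717... → 76761.77.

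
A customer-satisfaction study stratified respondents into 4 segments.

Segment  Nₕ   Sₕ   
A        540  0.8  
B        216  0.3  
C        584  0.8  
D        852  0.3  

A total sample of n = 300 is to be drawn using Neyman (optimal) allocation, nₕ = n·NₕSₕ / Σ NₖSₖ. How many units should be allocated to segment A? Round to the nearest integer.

A: NₕSₕ = 540·0.8 = 432
B: NₕSₕ = 216·0.3 = 64.8
C: NₕSₕ = 584·0.8 = 467.2
D: NₕSₕ = 852·0.3 = 255.6
Σ NₕSₕ = 1219.6.
n_A = 300·432/1219.6 = 106.264... → 106.

106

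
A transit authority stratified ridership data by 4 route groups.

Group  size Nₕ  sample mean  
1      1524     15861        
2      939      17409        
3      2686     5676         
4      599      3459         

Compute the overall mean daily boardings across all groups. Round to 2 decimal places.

x̄_st = (Σ Nₕx̄ₕ) / (Σ Nₕ) = (1524·15861 + 939·17409 + 2686·5676 + 599·3459) / 5748
= 57836892 / 5748 = 10062.0898... → 10062.09.

10062.09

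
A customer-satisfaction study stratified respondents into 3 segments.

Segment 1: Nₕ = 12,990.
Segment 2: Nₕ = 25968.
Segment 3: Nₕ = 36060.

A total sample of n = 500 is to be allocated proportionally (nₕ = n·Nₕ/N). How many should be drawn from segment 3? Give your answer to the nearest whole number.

N = 12990 + 25968 + 36060 = 75018.
n_3 = 500·36060/75018 = 240.342... → 240.

240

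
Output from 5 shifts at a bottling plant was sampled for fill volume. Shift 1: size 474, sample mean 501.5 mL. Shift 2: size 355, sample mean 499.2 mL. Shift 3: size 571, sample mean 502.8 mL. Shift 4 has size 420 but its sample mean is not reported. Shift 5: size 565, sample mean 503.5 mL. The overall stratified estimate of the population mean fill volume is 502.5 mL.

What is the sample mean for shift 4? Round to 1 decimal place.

Σ Nₕx̄ₕ = N·μ, so 420·x̄_4 = 2385·502.5 − (474·501.5 + 355·499.2 + 571·502.8 + 565·503.5).
= 1198462.5 − 986503.3 = 211959.2.
x̄_4 = 211959.2 / 420 = 504.665... → 504.7.

504.7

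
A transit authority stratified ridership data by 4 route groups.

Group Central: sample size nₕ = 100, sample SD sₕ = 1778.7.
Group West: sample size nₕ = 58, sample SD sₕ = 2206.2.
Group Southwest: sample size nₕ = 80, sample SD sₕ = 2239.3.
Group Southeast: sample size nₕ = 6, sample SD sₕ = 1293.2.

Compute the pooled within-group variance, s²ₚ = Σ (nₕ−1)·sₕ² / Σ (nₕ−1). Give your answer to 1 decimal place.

Central: (100−1)·1778.7² = 99·3163773.69 = 313213595.31
West: (58−1)·2206.2² = 57·4867318.44 = 277437151.08
Southwest: (80−1)·2239.3² = 79·5014464.49 = 396142694.71
Southeast: (6−1)·1293.2² = 5·1672366.24 = 8361831.2
Numerator = 995155272.3; denominator = Σ(nₕ−1) = 240.
s²ₚ = 995155272.3/240 = 4146480.301... → 4146480.3.

4146480.3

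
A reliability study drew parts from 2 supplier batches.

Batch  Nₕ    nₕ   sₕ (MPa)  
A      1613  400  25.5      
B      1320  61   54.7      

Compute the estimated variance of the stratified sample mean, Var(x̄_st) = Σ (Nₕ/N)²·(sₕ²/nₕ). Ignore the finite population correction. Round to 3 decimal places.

10.427

N = 2933. Term for each stratum: Wₕ²sₕ²/nₕ.
Var(x̄_st) = 0.491660 + 9.935016 = 10.426676 → 10.427.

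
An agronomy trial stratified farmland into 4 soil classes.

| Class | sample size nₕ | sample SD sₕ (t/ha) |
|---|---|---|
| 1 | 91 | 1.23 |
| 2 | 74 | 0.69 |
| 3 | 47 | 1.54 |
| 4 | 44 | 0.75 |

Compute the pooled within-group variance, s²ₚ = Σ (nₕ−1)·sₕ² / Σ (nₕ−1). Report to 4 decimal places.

1.2071

Degrees of freedom: 90 + 73 + 46 + 43 = 252.
Σ(nₕ−1)sₕ² = 90·1.5129 + 73·0.4761 + 46·2.3716 + 43·0.5625 = 304.1974.
s²ₚ = 304.1974 / 252 = 1.207133... → 1.2071.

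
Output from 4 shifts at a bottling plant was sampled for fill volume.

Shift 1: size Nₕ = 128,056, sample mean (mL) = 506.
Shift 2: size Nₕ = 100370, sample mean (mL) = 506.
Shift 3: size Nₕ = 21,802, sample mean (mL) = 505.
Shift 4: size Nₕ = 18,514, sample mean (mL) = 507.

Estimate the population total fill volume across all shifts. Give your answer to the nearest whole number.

1: 128056·506 = 64796336
2: 100370·506 = 50787220
3: 21802·505 = 11010010
4: 18514·507 = 9386598
τ̂ = Σ Nₕx̄ₕ = 135980164.

135980164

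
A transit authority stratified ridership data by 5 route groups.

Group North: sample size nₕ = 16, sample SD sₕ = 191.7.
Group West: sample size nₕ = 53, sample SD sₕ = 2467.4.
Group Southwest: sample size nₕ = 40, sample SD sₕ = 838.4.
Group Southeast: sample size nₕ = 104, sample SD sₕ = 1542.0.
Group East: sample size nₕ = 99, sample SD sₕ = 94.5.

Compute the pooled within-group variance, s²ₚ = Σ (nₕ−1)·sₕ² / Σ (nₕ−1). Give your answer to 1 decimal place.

North: (16−1)·191.7² = 15·36748.89 = 551233.35
West: (53−1)·2467.4² = 52·6088062.76 = 316579263.52
Southwest: (40−1)·838.4² = 39·702914.56 = 27413667.84
Southeast: (104−1)·1542.0² = 103·2377764 = 244909692
East: (99−1)·94.5² = 98·8930.25 = 875164.5
Numerator = 590329021.21; denominator = Σ(nₕ−1) = 307.
s²ₚ = 590329021.21/307 = 1922895.835... → 1922895.8.

1922895.8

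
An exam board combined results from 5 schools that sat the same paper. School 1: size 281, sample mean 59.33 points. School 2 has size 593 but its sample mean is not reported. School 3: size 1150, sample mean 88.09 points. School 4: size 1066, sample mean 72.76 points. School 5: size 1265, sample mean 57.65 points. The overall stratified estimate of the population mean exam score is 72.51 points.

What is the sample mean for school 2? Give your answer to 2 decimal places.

79.79

N = 281 + 593 + 1150 + 1066 + 1265 = 4355.
Overall total = μ·N = 72.51·4355 = 315781.05.
Subtract the known strata: 281·59.33 + 1150·88.09 + 1066·72.76 + 1265·57.65 = 268464.64.
Remaining total for school 2: 315781.05 − 268464.64 = 47316.41.
Divide by its size: 47316.41 / 593 = 79.7916... → 79.79.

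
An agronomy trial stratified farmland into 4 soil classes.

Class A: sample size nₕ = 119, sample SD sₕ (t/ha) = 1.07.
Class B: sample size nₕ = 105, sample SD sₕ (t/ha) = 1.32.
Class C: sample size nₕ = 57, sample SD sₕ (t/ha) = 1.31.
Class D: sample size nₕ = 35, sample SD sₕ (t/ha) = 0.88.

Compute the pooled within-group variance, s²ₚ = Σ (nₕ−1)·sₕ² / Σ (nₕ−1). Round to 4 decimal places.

A: (119−1)·1.07² = 118·1.1449 = 135.0982
B: (105−1)·1.32² = 104·1.7424 = 181.2096
C: (57−1)·1.31² = 56·1.7161 = 96.1016
D: (35−1)·0.88² = 34·0.7744 = 26.3296
Numerator = 438.739; denominator = Σ(nₕ−1) = 312.
s²ₚ = 438.739/312 = 1.406215... → 1.4062.

1.4062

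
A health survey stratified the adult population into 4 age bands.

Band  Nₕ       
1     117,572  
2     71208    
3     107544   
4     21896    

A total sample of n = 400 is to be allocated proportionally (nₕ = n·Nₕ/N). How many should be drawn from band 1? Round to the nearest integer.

148

N = 117572 + 71208 + 107544 + 21896 = 318220.
n_1 = 400·117572/318220 = 147.787... → 148.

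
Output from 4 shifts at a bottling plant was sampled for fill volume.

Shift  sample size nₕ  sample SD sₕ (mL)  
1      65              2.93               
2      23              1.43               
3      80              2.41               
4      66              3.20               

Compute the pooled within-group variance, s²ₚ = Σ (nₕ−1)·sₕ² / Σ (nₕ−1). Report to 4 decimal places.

Degrees of freedom: 64 + 22 + 79 + 65 = 230.
Σ(nₕ−1)sₕ² = 64·8.5849 + 22·2.0449 + 79·5.8081 + 65·10.24 = 1718.8613.
s²ₚ = 1718.8613 / 230 = 7.47331 → 7.4733.

7.4733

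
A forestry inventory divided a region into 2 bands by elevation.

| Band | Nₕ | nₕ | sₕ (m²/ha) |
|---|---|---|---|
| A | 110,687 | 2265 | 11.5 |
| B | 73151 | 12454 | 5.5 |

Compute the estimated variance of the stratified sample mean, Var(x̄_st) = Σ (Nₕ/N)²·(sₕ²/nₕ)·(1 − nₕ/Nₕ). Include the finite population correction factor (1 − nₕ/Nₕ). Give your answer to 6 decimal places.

N = 183838; Wₕ = Nₕ/N.
band A: (110687/183838)²·11.5²/2265·(1 − 2265/110687) = 0.020733419
band B: (73151/183838)²·5.5²/12454·(1 − 12454/73151) = 0.000319105
Sum = 0.021052524 → 0.021053.

0.021053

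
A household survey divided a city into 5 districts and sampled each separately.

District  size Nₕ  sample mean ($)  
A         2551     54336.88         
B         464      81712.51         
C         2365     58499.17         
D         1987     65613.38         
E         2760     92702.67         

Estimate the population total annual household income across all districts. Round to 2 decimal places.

701111677.83

Estimate total by summing Nₕ·x̄ₕ over strata.
2551·54336.88 + 464·81712.51 + 2365·58499.17 + 1987·65613.38 + 2760·92702.67 = 138613380.88 + 37914604.64 + 138350537.05 + 130373786.06 + 255859369.2 = 701111677.83.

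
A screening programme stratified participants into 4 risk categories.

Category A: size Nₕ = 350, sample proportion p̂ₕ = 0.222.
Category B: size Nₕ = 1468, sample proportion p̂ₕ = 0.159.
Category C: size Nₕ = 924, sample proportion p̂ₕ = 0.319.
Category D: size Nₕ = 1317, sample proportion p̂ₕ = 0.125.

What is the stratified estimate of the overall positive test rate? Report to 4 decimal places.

0.1898

N = 350 + 1468 + 924 + 1317 = 4059.
Overall proportion = Σ (Nₕ/N)·p̂ₕ.
Σ Nₕp̂ₕ = 77.7 + 233.412 + 294.756 + 164.625 = 770.493.
770.493 / 4059 = 0.189823... → 0.1898.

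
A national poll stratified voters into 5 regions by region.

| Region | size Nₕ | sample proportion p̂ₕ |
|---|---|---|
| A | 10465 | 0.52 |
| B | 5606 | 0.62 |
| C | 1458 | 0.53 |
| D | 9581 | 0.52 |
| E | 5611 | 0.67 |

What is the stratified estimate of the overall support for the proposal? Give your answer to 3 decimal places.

0.563

Wₕ = Nₕ/N with N = 32721: 0.3198, 0.1713, 0.0446, 0.2928, 0.1715.
p̂_st = 0.3198·0.52 + 0.1713·0.62 + 0.0446·0.53 + 0.2928·0.52 + 0.1715·0.67 ≈ 0.56330... → 0.563.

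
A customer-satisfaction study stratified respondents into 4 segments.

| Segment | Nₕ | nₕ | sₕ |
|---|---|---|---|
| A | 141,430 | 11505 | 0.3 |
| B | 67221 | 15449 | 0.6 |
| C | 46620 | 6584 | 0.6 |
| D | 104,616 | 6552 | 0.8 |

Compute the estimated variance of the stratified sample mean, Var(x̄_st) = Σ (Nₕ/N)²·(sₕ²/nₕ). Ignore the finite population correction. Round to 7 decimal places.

N = 359887; Wₕ = Nₕ/N.
segment A: (141430/359887)²·0.3²/11505 = 0.0000012081
segment B: (67221/359887)²·0.6²/15449 = 0.0000008130
segment C: (46620/359887)²·0.6²/6584 = 0.0000009175
segment D: (104616/359887)²·0.8²/6552 = 0.0000082541
Sum = 0.0000111927 → 0.0000112.

0.0000112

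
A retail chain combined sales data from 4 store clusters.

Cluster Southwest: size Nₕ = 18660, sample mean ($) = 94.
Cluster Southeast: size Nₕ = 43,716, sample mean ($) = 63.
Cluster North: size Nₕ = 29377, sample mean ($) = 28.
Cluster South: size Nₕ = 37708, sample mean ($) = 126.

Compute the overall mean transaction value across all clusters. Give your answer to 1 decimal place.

77.9

x̄_st = (Σ Nₕx̄ₕ) / (Σ Nₕ) = (18660·94 + 43716·63 + 29377·28 + 37708·126) / 129461
= 10081912 / 129461 = 77.876... → 77.9.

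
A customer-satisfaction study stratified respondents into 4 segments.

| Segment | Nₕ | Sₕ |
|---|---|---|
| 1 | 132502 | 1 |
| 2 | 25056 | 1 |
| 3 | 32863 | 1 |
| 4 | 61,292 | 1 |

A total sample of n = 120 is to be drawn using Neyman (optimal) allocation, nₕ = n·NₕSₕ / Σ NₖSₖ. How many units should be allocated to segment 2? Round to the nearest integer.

12

Σ NₕSₕ = 132502·1 + 25056·1 + 32863·1 + 61292·1 = 251713.
Share for 2: 25056/251713 = 0.09954.
n_2 = 120 × 0.09954 = 11.945... → 12.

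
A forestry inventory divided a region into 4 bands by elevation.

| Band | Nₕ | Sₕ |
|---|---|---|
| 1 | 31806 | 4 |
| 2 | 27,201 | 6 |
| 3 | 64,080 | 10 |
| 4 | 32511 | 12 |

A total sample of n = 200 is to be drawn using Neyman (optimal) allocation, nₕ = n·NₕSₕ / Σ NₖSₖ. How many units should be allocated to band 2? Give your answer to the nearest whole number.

1: NₕSₕ = 31806·4 = 127224
2: NₕSₕ = 27201·6 = 163206
3: NₕSₕ = 64080·10 = 640800
4: NₕSₕ = 32511·12 = 390132
Σ NₕSₕ = 1321362.
n_2 = 200·163206/1321362 = 24.703... → 25.

25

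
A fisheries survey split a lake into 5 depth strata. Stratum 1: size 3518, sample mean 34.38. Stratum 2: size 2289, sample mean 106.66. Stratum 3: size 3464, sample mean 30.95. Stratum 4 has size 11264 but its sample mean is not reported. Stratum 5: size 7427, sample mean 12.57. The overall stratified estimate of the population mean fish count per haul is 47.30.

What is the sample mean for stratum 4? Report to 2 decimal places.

67.20

Σ Nₕx̄ₕ = N·μ, so 11264·x̄_4 = 27962·47.30 − (3518·34.38 + 2289·106.66 + 3464·30.95 + 7427·12.57).
= 1322602.6 − 565661.77 = 756940.83.
x̄_4 = 756940.83 / 11264 = 67.2000... → 67.20.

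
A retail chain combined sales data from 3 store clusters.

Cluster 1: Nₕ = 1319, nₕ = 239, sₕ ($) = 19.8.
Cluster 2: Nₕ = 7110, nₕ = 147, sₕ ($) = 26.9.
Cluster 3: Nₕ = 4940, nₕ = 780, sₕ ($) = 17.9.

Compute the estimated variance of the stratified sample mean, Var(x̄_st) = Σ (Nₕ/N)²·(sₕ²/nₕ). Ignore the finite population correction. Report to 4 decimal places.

1.4643

N = 13369. Term for each stratum: Wₕ²sₕ²/nₕ.
Var(x̄_st) = 0.0159670 + 1.3922864 + 0.0560877 = 1.4643411 → 1.4643.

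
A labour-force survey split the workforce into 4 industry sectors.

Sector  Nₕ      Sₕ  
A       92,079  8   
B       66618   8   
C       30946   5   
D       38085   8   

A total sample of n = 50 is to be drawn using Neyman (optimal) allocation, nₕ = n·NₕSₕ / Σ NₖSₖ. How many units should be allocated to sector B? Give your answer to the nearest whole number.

A: NₕSₕ = 92079·8 = 736632
B: NₕSₕ = 66618·8 = 532944
C: NₕSₕ = 30946·5 = 154730
D: NₕSₕ = 38085·8 = 304680
Σ NₕSₕ = 1728986.
n_B = 50·532944/1728986 = 15.412... → 15.

15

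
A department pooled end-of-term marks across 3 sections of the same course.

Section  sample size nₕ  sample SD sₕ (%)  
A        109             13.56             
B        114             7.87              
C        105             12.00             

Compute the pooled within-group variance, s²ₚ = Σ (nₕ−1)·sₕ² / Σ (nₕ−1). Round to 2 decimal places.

A: (109−1)·13.56² = 108·183.8736 = 19858.3488
B: (114−1)·7.87² = 113·61.9369 = 6998.8697
C: (105−1)·12.00² = 104·144 = 14976
Numerator = 41833.2185; denominator = Σ(nₕ−1) = 325.
s²ₚ = 41833.2185/325 = 128.7176... → 128.72.

128.72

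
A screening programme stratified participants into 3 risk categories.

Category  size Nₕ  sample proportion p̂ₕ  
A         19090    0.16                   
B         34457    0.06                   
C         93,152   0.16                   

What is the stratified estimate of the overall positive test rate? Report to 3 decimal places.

Wₕ = Nₕ/N with N = 146699: 0.1301, 0.2349, 0.6350.
p̂_st = 0.1301·0.16 + 0.2349·0.06 + 0.6350·0.16 ≈ 0.13651... → 0.137.

0.137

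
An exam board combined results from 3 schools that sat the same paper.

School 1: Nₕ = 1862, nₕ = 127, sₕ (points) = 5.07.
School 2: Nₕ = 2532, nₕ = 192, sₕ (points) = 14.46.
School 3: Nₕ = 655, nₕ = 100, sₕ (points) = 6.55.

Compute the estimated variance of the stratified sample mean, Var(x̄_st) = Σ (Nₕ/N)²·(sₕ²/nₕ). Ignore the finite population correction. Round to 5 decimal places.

N = 5049. Term for each stratum: Wₕ²sₕ²/nₕ.
Var(x̄_st) = 0.02752712 + 0.27387477 + 0.00722029 = 0.30862217 → 0.30862.

0.30862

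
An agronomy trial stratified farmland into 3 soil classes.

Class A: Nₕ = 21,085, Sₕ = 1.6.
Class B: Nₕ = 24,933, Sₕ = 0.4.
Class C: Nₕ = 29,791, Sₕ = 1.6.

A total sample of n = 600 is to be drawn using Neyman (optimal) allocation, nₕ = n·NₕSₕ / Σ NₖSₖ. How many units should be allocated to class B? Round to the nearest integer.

A: NₕSₕ = 21085·1.6 = 33736
B: NₕSₕ = 24933·0.4 = 9973.2
C: NₕSₕ = 29791·1.6 = 47665.6
Σ NₕSₕ = 91374.8.
n_B = 600·9973.2/91374.8 = 65.488... → 65.

65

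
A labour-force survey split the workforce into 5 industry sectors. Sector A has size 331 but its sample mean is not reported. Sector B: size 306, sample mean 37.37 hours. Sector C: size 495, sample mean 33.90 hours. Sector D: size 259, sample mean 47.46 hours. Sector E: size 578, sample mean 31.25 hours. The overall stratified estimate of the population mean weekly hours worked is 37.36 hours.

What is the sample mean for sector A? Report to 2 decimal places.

Σ Nₕx̄ₕ = N·μ, so 331·x̄_A = 1969·37.36 − (306·37.37 + 495·33.90 + 259·47.46 + 578·31.25).
= 73561.84 − 58570.36 = 14991.48.
x̄_A = 14991.48 / 331 = 45.2915... → 45.29.

45.29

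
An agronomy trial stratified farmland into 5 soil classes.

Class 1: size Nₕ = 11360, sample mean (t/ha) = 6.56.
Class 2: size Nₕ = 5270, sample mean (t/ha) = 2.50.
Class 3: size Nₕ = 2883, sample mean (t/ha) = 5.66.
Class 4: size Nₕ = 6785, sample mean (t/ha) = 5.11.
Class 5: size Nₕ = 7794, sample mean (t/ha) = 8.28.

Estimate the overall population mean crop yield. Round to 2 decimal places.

5.96

N = 34092; weights Wₕ = Nₕ/N = (0.3332, 0.1546, 0.0846, 0.1990, 0.2286).
x̄_st = Σ Wₕ·x̄ₕ = 0.3332·6.56 + 0.1546·2.50 + 0.0846·5.66 + 0.1990·5.11 + 0.2286·8.28 ≈ 5.9609...
→ 5.96.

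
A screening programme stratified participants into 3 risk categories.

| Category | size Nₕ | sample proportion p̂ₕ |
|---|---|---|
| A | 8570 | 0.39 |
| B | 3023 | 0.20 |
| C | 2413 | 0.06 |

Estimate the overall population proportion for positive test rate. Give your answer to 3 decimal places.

Wₕ = Nₕ/N with N = 14006: 0.6119, 0.2158, 0.1723.
p̂_st = 0.6119·0.39 + 0.2158·0.20 + 0.1723·0.06 ≈ 0.29214... → 0.292.

0.292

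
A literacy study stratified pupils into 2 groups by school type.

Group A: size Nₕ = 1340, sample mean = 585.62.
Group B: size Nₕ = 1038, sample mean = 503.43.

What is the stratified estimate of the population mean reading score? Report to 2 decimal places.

x̄_st = (Σ Nₕx̄ₕ) / (Σ Nₕ) = (1340·585.62 + 1038·503.43) / 2378
= 1307291.14 / 2378 = 549.7440... → 549.74.

549.74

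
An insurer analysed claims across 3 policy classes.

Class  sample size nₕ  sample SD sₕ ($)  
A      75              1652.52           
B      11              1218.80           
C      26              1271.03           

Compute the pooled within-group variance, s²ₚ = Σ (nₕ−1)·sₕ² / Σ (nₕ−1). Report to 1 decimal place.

A: (75−1)·1652.52² = 74·2730822.3504 = 202080853.9296
B: (11−1)·1218.80² = 10·1485473.44 = 14854734.4
C: (26−1)·1271.03² = 25·1615517.2609 = 40387931.5225
Numerator = 257323519.8521; denominator = Σ(nₕ−1) = 109.
s²ₚ = 257323519.8521/109 = 2360766.237... → 2360766.2.

2360766.2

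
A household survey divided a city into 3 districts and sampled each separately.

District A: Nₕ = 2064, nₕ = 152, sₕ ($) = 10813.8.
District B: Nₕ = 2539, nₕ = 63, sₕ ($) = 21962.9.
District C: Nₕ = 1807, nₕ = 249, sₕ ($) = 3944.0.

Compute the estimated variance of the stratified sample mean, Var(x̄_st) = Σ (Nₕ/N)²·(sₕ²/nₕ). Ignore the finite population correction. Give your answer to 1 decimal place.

N = 6410. Term for each stratum: Wₕ²sₕ²/nₕ.
Var(x̄_st) = 79765.7412 + 1201290.8291 + 4964.4908 = 1286021.0612 → 1286021.1.

1286021.1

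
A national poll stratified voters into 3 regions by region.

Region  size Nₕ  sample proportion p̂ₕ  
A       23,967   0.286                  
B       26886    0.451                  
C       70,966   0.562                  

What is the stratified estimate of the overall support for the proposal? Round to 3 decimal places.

0.483

N = 23967 + 26886 + 70966 = 121819.
Overall proportion = Σ (Nₕ/N)·p̂ₕ.
Σ Nₕp̂ₕ = 6854.562 + 12125.586 + 39882.892 = 58863.04.
58863.04 / 121819 = 0.48320... → 0.483.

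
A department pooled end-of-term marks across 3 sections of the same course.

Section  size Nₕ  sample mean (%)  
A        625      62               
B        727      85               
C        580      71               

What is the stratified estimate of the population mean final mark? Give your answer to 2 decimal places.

73.36

N = 625 + 727 + 580 = 1932.
The stratified mean weights each stratum mean by its population share Nₕ/N.
Σ Nₕx̄ₕ = 625·62 + 727·85 + 580·71 = 38750 + 61795 + 41180 = 141725.
Divide by N: 141725 / 1932 = 73.3566... → 73.36.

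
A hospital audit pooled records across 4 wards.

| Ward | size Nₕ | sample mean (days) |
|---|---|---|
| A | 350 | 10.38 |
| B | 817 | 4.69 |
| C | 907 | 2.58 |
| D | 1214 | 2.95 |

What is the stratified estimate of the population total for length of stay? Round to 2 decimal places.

13386.09

Population total = Σ Nₕ·x̄ₕ (each stratum's size times its mean).
350·10.38 + 817·4.69 + 907·2.58 + 1214·2.95 = 3633 + 3831.73 + 2340.06 + 3581.3 = 13386.09.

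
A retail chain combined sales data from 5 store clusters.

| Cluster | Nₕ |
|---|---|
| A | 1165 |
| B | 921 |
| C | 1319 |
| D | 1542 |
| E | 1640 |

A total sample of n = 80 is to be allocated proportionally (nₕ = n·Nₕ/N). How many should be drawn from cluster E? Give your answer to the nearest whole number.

N = 1165 + 921 + 1319 + 1542 + 1640 = 6587.
n_E = 80·1640/6587 = 19.918... → 20.

20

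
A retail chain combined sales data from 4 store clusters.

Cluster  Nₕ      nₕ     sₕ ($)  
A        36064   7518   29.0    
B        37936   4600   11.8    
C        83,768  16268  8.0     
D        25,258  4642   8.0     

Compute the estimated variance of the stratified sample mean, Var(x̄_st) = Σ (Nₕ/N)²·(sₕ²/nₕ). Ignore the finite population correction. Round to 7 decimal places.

N = 183026; Wₕ = Nₕ/N.
cluster A: (36064/183026)²·29.0²/7518 = 0.0043432606
cluster B: (37936/183026)²·11.8²/4600 = 0.0013004201
cluster C: (83768/183026)²·8.0²/16268 = 0.0008240936
cluster D: (25258/183026)²·8.0²/4642 = 0.0002625713
Sum = 0.0067303455 → 0.0067303.

0.0067303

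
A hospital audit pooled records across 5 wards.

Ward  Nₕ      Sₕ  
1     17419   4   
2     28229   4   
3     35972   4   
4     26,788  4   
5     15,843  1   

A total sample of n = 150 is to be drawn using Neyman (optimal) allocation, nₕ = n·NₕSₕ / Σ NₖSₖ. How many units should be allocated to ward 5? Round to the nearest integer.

1: NₕSₕ = 17419·4 = 69676
2: NₕSₕ = 28229·4 = 112916
3: NₕSₕ = 35972·4 = 143888
4: NₕSₕ = 26788·4 = 107152
5: NₕSₕ = 15843·1 = 15843
Σ NₕSₕ = 449475.
n_5 = 150·15843/449475 = 5.287... → 5.

5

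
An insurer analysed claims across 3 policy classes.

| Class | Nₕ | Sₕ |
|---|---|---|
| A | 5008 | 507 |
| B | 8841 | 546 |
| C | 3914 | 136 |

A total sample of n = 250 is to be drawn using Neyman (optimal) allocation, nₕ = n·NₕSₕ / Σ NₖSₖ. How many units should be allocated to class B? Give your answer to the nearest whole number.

153

A: NₕSₕ = 5008·507 = 2539056
B: NₕSₕ = 8841·546 = 4827186
C: NₕSₕ = 3914·136 = 532304
Σ NₕSₕ = 7898546.
n_B = 250·4827186/7898546 = 152.787... → 153.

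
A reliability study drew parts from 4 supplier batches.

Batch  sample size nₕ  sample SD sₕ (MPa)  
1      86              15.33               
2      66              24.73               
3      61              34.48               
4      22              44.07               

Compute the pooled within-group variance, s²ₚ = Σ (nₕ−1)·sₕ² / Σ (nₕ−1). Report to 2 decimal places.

743.92

1: (86−1)·15.33² = 85·235.0089 = 19975.7565
2: (66−1)·24.73² = 65·611.5729 = 39752.2385
3: (61−1)·34.48² = 60·1188.8704 = 71332.224
4: (22−1)·44.07² = 21·1942.1649 = 40785.4629
Numerator = 171845.6819; denominator = Σ(nₕ−1) = 231.
s²ₚ = 171845.6819/231 = 743.9207... → 743.92.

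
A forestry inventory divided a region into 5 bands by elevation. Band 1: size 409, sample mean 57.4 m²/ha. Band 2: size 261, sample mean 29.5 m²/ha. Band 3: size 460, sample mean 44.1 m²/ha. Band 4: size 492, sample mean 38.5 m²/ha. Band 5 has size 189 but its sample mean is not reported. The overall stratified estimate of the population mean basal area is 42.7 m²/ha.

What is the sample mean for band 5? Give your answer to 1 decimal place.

Σ Nₕx̄ₕ = N·μ, so 189·x̄_5 = 1811·42.7 − (409·57.4 + 261·29.5 + 460·44.1 + 492·38.5).
= 77329.7 − 70404.1 = 6925.6.
x̄_5 = 6925.6 / 189 = 36.643... → 36.6.

36.6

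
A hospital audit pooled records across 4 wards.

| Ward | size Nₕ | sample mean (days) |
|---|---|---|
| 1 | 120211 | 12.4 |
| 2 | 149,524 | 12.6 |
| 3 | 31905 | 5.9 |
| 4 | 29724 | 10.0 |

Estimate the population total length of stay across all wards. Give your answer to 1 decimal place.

1: 120211·12.4 = 1490616.4
2: 149524·12.6 = 1884002.4
3: 31905·5.9 = 188239.5
4: 29724·10.0 = 297240
τ̂ = Σ Nₕx̄ₕ = 3860098.3.

3860098.3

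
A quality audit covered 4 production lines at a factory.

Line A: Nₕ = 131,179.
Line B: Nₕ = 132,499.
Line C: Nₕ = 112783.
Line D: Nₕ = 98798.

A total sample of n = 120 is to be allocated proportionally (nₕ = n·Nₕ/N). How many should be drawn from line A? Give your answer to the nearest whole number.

Share of line A = 131179/475259 = 0.27602.
Allocate 120 × 0.27602 = 33.122... → 33.

33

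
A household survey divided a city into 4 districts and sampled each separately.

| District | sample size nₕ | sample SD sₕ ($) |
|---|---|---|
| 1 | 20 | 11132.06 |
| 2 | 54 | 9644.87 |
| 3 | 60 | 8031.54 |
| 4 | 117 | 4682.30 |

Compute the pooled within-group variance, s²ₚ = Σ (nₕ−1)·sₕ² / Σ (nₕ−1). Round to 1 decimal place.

55197520.5

1: (20−1)·11132.06² = 19·123922759.8436 = 2354532437.0284
2: (54−1)·9644.87² = 53·93023517.3169 = 4930246417.7957
3: (60−1)·8031.54² = 59·64505634.7716 = 3805832451.5244
4: (117−1)·4682.30² = 116·21923933.29 = 2543176261.64
Numerator = 13633787567.9885; denominator = Σ(nₕ−1) = 247.
s²ₚ = 13633787567.9885/247 = 55197520.518... → 55197520.5.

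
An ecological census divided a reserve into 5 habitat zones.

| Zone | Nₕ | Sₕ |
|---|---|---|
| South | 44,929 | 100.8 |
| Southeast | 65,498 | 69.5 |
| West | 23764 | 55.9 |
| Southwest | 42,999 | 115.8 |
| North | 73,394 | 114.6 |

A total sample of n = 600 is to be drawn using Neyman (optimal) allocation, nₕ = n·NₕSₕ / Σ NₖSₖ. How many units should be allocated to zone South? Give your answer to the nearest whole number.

Σ NₕSₕ = 44929·100.8 + 65498·69.5 + 23764·55.9 + 42999·115.8 + 73394·114.6 = 23799598.4.
Share for South: 4528843.2/23799598.4 = 0.19029.
n_South = 600 × 0.19029 = 114.174... → 114.

114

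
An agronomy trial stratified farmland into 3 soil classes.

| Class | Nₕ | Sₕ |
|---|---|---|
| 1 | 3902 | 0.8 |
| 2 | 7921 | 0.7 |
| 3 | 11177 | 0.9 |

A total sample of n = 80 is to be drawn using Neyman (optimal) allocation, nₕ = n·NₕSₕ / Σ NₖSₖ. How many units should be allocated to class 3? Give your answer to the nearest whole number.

43

Σ NₕSₕ = 3902·0.8 + 7921·0.7 + 11177·0.9 = 18725.6.
Share for 3: 10059.3/18725.6 = 0.53720.
n_3 = 80 × 0.53720 = 42.976... → 43.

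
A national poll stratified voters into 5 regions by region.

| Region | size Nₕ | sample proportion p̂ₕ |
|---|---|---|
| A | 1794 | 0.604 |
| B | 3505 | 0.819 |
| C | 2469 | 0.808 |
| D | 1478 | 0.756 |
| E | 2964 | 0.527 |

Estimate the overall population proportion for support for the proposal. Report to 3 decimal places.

0.707

Wₕ = Nₕ/N with N = 12210: 0.1469, 0.2871, 0.2022, 0.1210, 0.2428.
p̂_st = 0.1469·0.604 + 0.2871·0.819 + 0.2022·0.808 + 0.1210·0.756 + 0.2428·0.527 ≈ 0.70668... → 0.707.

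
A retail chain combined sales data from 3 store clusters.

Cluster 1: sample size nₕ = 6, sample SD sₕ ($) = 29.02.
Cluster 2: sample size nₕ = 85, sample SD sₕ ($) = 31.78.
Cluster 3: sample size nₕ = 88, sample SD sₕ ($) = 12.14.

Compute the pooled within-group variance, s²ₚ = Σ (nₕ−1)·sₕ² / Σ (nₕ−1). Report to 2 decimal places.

578.81

1: (6−1)·29.02² = 5·842.1604 = 4210.802
2: (85−1)·31.78² = 84·1009.9684 = 84837.3456
3: (88−1)·12.14² = 87·147.3796 = 12822.0252
Numerator = 101870.1728; denominator = Σ(nₕ−1) = 176.
s²ₚ = 101870.1728/176 = 578.8078 → 578.81.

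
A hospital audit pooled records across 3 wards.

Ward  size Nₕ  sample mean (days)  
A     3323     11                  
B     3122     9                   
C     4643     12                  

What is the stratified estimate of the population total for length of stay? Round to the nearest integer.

Estimate total by summing Nₕ·x̄ₕ over strata.
3323·11 + 3122·9 + 4643·12 = 36553 + 28098 + 55716 = 120367.

120367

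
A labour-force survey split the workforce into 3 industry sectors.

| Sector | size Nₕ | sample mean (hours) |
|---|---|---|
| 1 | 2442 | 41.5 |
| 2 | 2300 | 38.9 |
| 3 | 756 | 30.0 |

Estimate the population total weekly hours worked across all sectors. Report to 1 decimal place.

1: 2442·41.5 = 101343
2: 2300·38.9 = 89470
3: 756·30.0 = 22680
τ̂ = Σ Nₕx̄ₕ = 213493.0.

213493.0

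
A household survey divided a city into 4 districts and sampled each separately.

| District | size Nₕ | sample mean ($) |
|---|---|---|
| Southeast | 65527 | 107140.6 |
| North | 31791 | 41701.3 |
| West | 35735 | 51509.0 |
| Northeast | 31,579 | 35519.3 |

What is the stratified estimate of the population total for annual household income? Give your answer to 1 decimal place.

11308666214.2

Southeast: 65527·107140.6 = 7020602096.2
North: 31791·41701.3 = 1325726028.3
West: 35735·51509.0 = 1840674115
Northeast: 31579·35519.3 = 1121663974.7
τ̂ = Σ Nₕx̄ₕ = 11308666214.2.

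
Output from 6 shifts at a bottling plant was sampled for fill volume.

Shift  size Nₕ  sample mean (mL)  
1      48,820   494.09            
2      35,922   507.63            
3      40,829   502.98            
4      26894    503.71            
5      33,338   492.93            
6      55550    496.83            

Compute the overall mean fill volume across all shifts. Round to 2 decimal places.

499.15

N = 241353; weights Wₕ = Nₕ/N = (0.2023, 0.1488, 0.1692, 0.1114, 0.1381, 0.2302).
x̄_st = Σ Wₕ·x̄ₕ = 0.2023·494.09 + 0.1488·507.63 + 0.1692·502.98 + 0.1114·503.71 + 0.1381·492.93 + 0.2302·496.83 ≈ 499.1515...
→ 499.15.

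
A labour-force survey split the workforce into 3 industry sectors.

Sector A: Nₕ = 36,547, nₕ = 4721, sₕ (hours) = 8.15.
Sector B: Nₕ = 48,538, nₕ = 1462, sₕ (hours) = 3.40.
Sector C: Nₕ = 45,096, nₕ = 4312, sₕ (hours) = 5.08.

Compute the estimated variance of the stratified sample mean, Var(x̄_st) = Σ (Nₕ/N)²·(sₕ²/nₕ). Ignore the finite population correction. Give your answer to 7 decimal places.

0.0029263

N = 130181; Wₕ = Nₕ/N.
sector A: (36547/130181)²·8.15²/4721 = 0.0011088926
sector B: (48538/130181)²·3.40²/1462 = 0.0010992058
sector C: (45096/130181)²·5.08²/4312 = 0.0007181737
Sum = 0.0029262721 → 0.0029263.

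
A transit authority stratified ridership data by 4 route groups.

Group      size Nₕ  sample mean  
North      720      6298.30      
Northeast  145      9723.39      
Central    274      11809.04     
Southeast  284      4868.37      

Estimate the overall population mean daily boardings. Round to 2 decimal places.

7423.02

N = 1423; weights Wₕ = Nₕ/N = (0.5060, 0.1019, 0.1926, 0.1996).
x̄_st = Σ Wₕ·x̄ₕ = 0.5060·6298.30 + 0.1019·9723.39 + 0.1926·11809.04 + 0.1996·4868.37 ≈ 7423.0229...
→ 7423.02.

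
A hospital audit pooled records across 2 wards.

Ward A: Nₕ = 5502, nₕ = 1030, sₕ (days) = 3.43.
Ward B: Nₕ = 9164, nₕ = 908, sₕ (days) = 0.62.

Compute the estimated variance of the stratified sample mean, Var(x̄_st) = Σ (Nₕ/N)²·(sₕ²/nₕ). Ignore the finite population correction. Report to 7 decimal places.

N = 14666; Wₕ = Nₕ/N.
ward A: (5502/14666)²·3.43²/1030 = 0.0016075661
ward B: (9164/14666)²·0.62²/908 = 0.0001652891
Sum = 0.0017728552 → 0.0017729.

0.0017729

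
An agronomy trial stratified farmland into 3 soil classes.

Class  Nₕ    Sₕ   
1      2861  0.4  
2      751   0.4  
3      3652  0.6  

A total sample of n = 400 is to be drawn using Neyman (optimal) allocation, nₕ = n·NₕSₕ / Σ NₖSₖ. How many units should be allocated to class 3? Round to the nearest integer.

241

Σ NₕSₕ = 2861·0.4 + 751·0.4 + 3652·0.6 = 3636.
Share for 3: 2191.2/3636 = 0.60264.
n_3 = 400 × 0.60264 = 241.056... → 241.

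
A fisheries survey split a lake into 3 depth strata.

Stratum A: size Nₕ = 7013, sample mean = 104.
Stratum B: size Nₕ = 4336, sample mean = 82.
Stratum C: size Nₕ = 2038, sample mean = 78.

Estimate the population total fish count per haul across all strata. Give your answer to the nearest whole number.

Population total = Σ Nₕ·x̄ₕ (each stratum's size times its mean).
7013·104 + 4336·82 + 2038·78 = 729352 + 355552 + 158964 = 1243868.

1243868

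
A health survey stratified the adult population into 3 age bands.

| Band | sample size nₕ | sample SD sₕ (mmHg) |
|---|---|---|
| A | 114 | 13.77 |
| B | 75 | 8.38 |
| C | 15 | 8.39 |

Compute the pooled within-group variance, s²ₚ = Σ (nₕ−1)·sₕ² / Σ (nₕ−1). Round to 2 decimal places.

A: (114−1)·13.77² = 113·189.6129 = 21426.2577
B: (75−1)·8.38² = 74·70.2244 = 5196.6056
C: (15−1)·8.39² = 14·70.3921 = 985.4894
Numerator = 27608.3527; denominator = Σ(nₕ−1) = 201.
s²ₚ = 27608.3527/201 = 137.3550... → 137.35.

137.35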